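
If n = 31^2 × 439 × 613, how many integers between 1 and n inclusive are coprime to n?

249292080

φ(31^2) = 31^1·(31−1) = 31·30 = 930.
φ(439) = 439 − 1 = 438.
φ(613) = 613 − 1 = 612.
φ(258611827) = 930 × 438 × 612 = 249292080.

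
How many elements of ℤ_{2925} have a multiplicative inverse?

1440

First factor: 2925 = 3^2 × 5^2 × 13.
φ(3^2) = 3^1·(3−1) = 3·2 = 6.
φ(5^2) = 5^1·(5−1) = 5·4 = 20.
φ(13) = 13 − 1 = 12.
Since φ is multiplicative, φ(2925) = 6 · 20 · 12 = 1440.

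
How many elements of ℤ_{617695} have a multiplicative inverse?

419328

Prime factorization: 617695 = 5 · 13^2 · 17 · 43.
φ(617695) = 617695 · (1 − 1/5) · (1 − 1/13) · (1 − 1/17) · (1 − 1/43)
       = 617695 · 32256/47515 = 419328.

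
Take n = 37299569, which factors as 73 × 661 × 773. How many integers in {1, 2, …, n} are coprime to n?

36685440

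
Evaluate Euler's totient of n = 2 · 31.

30

φ(62) = 62 · (1 − 1/2) · (1 − 1/31)
       = 62 · 30/62 = 30.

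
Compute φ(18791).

First factor: 18791 = 19 × 23 × 43.
φ(18791) = 18791 · (1 − 1/19) · (1 − 1/23) · (1 − 1/43)
       = 18791 · 16632/18791 = 16632.

16632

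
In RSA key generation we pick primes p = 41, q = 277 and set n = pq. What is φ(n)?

11040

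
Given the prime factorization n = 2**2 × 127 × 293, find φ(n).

φ(148844) = 148844 · (1 − 1/2) · (1 − 1/127) · (1 − 1/293)
       = 148844 · 36792/74422 = 73584.

73584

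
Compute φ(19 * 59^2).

61596

φ(19) = 19 − 1 = 18.
φ(59^2) = 59^1·(59−1) = 59·58 = 3422.
φ(66139) = 18 × 3422 = 61596.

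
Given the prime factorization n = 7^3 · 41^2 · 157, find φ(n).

75216960

φ(7^3) = 7^2·(7−1) = 49·6 = 294.
φ(41^2) = 41^2 − 41^1 = 1681 − 41 = 1640.
φ(157) = 157 − 1 = 156.
φ(90523531) = 294 × 1640 × 156 = 75216960.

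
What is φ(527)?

480

First factor: 527 = 17 · 31.
φ(527) = 527 · (1 − 1/17) · (1 − 1/31)
       = 527 · 480/527 = 480.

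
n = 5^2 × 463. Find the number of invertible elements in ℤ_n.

9240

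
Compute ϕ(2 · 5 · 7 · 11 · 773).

φ(2) = 2 − 1 = 1.
φ(5) = 5 − 1 = 4.
φ(7) = 7 − 1 = 6.
φ(11) = 11 − 1 = 10.
φ(773) = 773 − 1 = 772.
Since φ is multiplicative, φ(595210) = 1 · 4 · 6 · 10 · 772 = 185280.

185280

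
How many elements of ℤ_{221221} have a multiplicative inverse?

149760

221221 = 7 × 11 × 13**2 × 17.
φ(221221) = 221221 · (1 − 1/7) · (1 − 1/11) · (1 − 1/13) · (1 − 1/17)
       = 221221 · 11520/17017 = 149760.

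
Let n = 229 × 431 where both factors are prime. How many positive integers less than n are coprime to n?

φ(229) = 229 − 1 = 228.
φ(431) = 431 − 1 = 430.
φ(98699) = 228 × 430 = 98040.

98040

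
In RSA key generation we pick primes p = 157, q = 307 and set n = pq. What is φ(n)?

φ(157) = 157 − 1 = 156.
φ(307) = 307 − 1 = 306.
φ(48199) = 156 × 306 = 47736.

47736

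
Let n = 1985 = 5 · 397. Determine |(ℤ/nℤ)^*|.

1584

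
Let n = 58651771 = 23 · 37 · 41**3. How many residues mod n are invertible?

φ(23) = 23 − 1 = 22.
φ(37) = 37 − 1 = 36.
φ(41^3) = 41^2·(41−1) = 1681·40 = 67240.
Since φ is multiplicative, φ(58651771) = 22 · 36 · 67240 = 53254080.

53254080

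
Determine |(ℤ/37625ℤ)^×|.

25200

First factor: 37625 = 5^3 · 7 · 43.
φ(37625) = 37625 · (1 − 1/5) · (1 − 1/7) · (1 − 1/43)
       = 37625 · 1008/1505 = 25200.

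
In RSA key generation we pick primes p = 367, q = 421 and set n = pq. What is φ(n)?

153720

For distinct primes, φ(pq) = (p−1)(q−1) = 366 × 420 = 153720.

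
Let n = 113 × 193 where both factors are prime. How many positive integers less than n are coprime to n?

φ(113) = 113 − 1 = 112.
φ(193) = 193 − 1 = 192.
φ(21809) = 112 × 192 = 21504.

21504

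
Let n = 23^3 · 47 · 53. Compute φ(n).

27838096

φ(23^3) = 23^3 − 23^2 = 12167 − 529 = 11638.
φ(47) = 47 − 1 = 46.
φ(53) = 53 − 1 = 52.
φ(30307997) = 11638 × 46 × 52 = 27838096.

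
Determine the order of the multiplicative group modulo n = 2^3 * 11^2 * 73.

φ(2^3) = 2^2·(2−1) = 4·1 = 4.
φ(11^2) = 11^2 − 11^1 = 121 − 11 = 110.
φ(73) = 73 − 1 = 72.
Multiply: 4 · 110 · 72 = 31680.

31680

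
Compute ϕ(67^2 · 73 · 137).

φ(67^2) = 67^1·(67−1) = 67·66 = 4422.
φ(73) = 73 − 1 = 72.
φ(137) = 137 − 1 = 136.
Since φ is multiplicative, φ(44894489) = 4422 · 72 · 136 = 43300224.

43300224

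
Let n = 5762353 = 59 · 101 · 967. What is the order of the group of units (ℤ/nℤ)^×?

φ(59) = 59 − 1 = 58.
φ(101) = 101 − 1 = 100.
φ(967) = 967 − 1 = 966.
Multiply: 58 · 100 · 966 = 5602800.

5602800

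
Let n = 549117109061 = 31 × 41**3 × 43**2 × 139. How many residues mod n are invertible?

φ(31) = 31 − 1 = 30.
φ(41^3) = 41^3 − 41^2 = 68921 − 1681 = 67240.
φ(43^2) = 43^1·(43−1) = 43·42 = 1806.
φ(139) = 139 − 1 = 138.
φ(549117109061) = 30 × 67240 × 1806 × 138 = 502742721600.

502742721600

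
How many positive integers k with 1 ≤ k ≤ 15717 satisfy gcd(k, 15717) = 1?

15717 = 3 · 13^2 · 31.
φ(3) = 3 − 1 = 2.
φ(13^2) = 13^1·(13−1) = 13·12 = 156.
φ(31) = 31 − 1 = 30.
Since φ is multiplicative, φ(15717) = 2 · 156 · 30 = 9360.

9360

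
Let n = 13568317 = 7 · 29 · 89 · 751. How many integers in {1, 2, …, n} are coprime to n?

11088000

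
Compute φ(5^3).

φ(5^3) = 5^3 − 5^2 = 125 − 25 = 100.

100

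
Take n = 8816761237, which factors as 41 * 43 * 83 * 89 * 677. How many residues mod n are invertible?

φ(8816761237) = 8816761237 · (1 − 1/41) · (1 − 1/43) · (1 − 1/83) · (1 − 1/89) · (1 − 1/677)
       = 8816761237 · 8195066880/8816761237 = 8195066880.

8195066880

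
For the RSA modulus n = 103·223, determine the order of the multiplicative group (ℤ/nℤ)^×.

22644

φ(22969) = 22969 · (1 − 1/103) · (1 − 1/223)
       = 22969 · 22644/22969 = 22644.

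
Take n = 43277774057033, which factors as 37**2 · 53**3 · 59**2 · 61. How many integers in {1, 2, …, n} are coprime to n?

39947588104320

φ(37^2) = 37^1·(37−1) = 37·36 = 1332.
φ(53^3) = 53^2·(53−1) = 2809·52 = 146068.
φ(59^2) = 59^2 − 59^1 = 3481 − 59 = 3422.
φ(61) = 61 − 1 = 60.
Since φ is multiplicative, φ(43277774057033) = 1332 · 146068 · 3422 · 60 = 39947588104320.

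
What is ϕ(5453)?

4320

5453 = 7 × 19 × 41.
φ(7) = 7 − 1 = 6.
φ(19) = 19 − 1 = 18.
φ(41) = 41 − 1 = 40.
φ(5453) = 6 × 18 × 40 = 4320.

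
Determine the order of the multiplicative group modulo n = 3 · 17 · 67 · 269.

566016

φ(919173) = 919173 · (1 − 1/3) · (1 − 1/17) · (1 − 1/67) · (1 − 1/269)
       = 919173 · 566016/919173 = 566016.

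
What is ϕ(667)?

First factor: 667 = 23 * 29.
φ(23) = 23 − 1 = 22.
φ(29) = 29 − 1 = 28.
φ(667) = 22 × 28 = 616.

616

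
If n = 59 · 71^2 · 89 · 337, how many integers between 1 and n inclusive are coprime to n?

8523271680

φ(59) = 59 − 1 = 58.
φ(71^2) = 71^2 − 71^1 = 5041 − 71 = 4970.
φ(89) = 89 − 1 = 88.
φ(337) = 337 − 1 = 336.
Multiply: 58 · 4970 · 88 · 336 = 8523271680.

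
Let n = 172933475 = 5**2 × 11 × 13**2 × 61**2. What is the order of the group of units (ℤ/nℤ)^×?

114192000

φ(172933475) = 172933475 · (1 − 1/5) · (1 − 1/11) · (1 − 1/13) · (1 − 1/61)
       = 172933475 · 28800/43615 = 114192000.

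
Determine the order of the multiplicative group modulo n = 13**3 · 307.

φ(674479) = 674479 · (1 − 1/13) · (1 − 1/307)
       = 674479 · 3672/3991 = 620568.

620568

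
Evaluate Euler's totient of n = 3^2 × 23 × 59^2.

451704

φ(720567) = 720567 · (1 − 1/3) · (1 − 1/23) · (1 − 1/59)
       = 720567 · 2552/4071 = 451704.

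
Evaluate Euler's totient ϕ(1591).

1512

Prime factorization: 1591 = 37 · 43.
φ(37) = 37 − 1 = 36.
φ(43) = 43 − 1 = 42.
Since φ is multiplicative, φ(1591) = 36 · 42 = 1512.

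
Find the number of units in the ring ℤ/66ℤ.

20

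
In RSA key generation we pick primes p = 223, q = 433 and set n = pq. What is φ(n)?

For distinct primes, φ(pq) = (p−1)(q−1) = 222 × 432 = 95904.

95904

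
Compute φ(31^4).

φ(31^4) = 31^3·(31−1) = 29791·30 = 893730.

893730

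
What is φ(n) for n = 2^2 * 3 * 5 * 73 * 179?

205056

φ(2^2) = 2^2 − 2^1 = 4 − 2 = 2.
φ(3) = 3 − 1 = 2.
φ(5) = 5 − 1 = 4.
φ(73) = 73 − 1 = 72.
φ(179) = 179 − 1 = 178.
φ(784020) = 2 × 2 × 4 × 72 × 178 = 205056.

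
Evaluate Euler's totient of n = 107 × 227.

φ(107) = 107 − 1 = 106.
φ(227) = 227 − 1 = 226.
Multiply: 106 · 226 = 23956.

23956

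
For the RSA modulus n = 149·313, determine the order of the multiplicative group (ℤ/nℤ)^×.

46176

φ(46637) = 46637 · (1 − 1/149) · (1 − 1/313)
       = 46637 · 46176/46637 = 46176.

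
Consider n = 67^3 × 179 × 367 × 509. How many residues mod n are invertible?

9805242544416

φ(10056834093331) = 10056834093331 · (1 − 1/67) · (1 − 1/179) · (1 − 1/367) · (1 − 1/509)
       = 10056834093331 · 2184282144/2240328379 = 9805242544416.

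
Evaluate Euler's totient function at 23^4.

267674

φ(23^4) = 23^3·(23−1) = 12167·22 = 267674.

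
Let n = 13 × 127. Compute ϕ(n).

φ(1651) = 1651 · (1 − 1/13) · (1 − 1/127)
       = 1651 · 1512/1651 = 1512.

1512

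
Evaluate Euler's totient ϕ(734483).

Prime factorization: 734483 = 19 × 29 × 31 × 43.
φ(19) = 19 − 1 = 18.
φ(29) = 29 − 1 = 28.
φ(31) = 31 − 1 = 30.
φ(43) = 43 − 1 = 42.
Multiply: 18 · 28 · 30 · 42 = 635040.

635040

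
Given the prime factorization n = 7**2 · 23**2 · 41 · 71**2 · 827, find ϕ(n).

φ(7^2) = 7^2 − 7^1 = 49 − 7 = 42.
φ(23^2) = 23^1·(23−1) = 23·22 = 506.
φ(41) = 41 − 1 = 40.
φ(71^2) = 71^1·(71−1) = 71·70 = 4970.
φ(827) = 827 − 1 = 826.
φ(4430551772227) = 42 × 506 × 40 × 4970 × 826 = 3489765417600.

3489765417600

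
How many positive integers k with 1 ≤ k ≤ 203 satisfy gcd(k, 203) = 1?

168

Factor 203: 203 = 7 · 29.
φ(7) = 7 − 1 = 6.
φ(29) = 29 − 1 = 28.
Since φ is multiplicative, φ(203) = 6 · 28 = 168.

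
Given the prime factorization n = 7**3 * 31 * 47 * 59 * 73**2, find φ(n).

123682930560

φ(7^3) = 7^3 − 7^2 = 343 − 49 = 294.
φ(31) = 31 − 1 = 30.
φ(47) = 47 − 1 = 46.
φ(59) = 59 − 1 = 58.
φ(73^2) = 73^1·(73−1) = 73·72 = 5256.
Multiply: 294 · 30 · 46 · 58 · 5256 = 123682930560.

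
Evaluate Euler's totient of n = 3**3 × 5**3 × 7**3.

529200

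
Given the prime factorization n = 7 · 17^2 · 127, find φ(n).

205632

φ(7) = 7 − 1 = 6.
φ(17^2) = 17^2 − 17^1 = 289 − 17 = 272.
φ(127) = 127 − 1 = 126.
φ(256921) = 6 × 272 × 126 = 205632.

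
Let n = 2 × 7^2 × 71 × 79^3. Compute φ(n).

1431186120

φ(2) = 2 − 1 = 1.
φ(7^2) = 7^1·(7−1) = 7·6 = 42.
φ(71) = 71 − 1 = 70.
φ(79^3) = 79^3 − 79^2 = 493039 − 6241 = 486798.
Multiply: 1 · 42 · 70 · 486798 = 1431186120.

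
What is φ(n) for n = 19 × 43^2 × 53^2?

89592048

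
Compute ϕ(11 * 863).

φ(11) = 11 − 1 = 10.
φ(863) = 863 − 1 = 862.
Multiply: 10 · 862 = 8620.

8620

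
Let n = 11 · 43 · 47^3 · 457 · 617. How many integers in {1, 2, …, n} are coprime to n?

11988045780480

φ(11) = 11 − 1 = 10.
φ(43) = 43 − 1 = 42.
φ(47^3) = 47^2·(47−1) = 2209·46 = 101614.
φ(457) = 457 − 1 = 456.
φ(617) = 617 − 1 = 616.
Multiply: 10 · 42 · 101614 · 456 · 616 = 11988045780480.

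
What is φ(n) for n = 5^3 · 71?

φ(5^3) = 5^3 − 5^2 = 125 − 25 = 100.
φ(71) = 71 − 1 = 70.
Since φ is multiplicative, φ(8875) = 100 · 70 = 7000.

7000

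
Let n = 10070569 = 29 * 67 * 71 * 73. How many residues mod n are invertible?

9313920

φ(10070569) = 10070569 · (1 − 1/29) · (1 − 1/67) · (1 − 1/71) · (1 − 1/73)
       = 10070569 · 9313920/10070569 = 9313920.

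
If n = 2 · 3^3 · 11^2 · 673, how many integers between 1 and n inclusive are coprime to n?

φ(2) = 2 − 1 = 1.
φ(3^3) = 3^3 − 3^2 = 27 − 9 = 18.
φ(11^2) = 11^2 − 11^1 = 121 − 11 = 110.
φ(673) = 673 − 1 = 672.
φ(4397382) = 1 × 18 × 110 × 672 = 1330560.

1330560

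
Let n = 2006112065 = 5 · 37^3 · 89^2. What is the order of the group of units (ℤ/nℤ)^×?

φ(5) = 5 − 1 = 4.
φ(37^3) = 37^2·(37−1) = 1369·36 = 49284.
φ(89^2) = 89^1·(89−1) = 89·88 = 7832.
Since φ is multiplicative, φ(2006112065) = 4 · 49284 · 7832 = 1543969152.

1543969152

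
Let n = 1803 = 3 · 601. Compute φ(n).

φ(3) = 3 − 1 = 2.
φ(601) = 601 − 1 = 600.
φ(1803) = 2 × 600 = 1200.

1200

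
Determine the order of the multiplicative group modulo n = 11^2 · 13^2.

φ(20449) = 20449 · (1 − 1/11) · (1 − 1/13)
       = 20449 · 120/143 = 17160.

17160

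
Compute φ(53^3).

146068

φ(148877) = 148877 · (1 − 1/53)
       = 148877 · 52/53 = 146068.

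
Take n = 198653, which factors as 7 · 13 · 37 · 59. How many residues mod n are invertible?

150336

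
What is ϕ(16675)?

Factor 16675: 16675 = 5**2 · 23 · 29.
φ(16675) = 16675 · (1 − 1/5) · (1 − 1/23) · (1 − 1/29)
       = 16675 · 2464/3335 = 12320.

12320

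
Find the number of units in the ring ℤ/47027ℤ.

43200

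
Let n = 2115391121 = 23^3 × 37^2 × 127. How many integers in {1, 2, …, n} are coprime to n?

φ(2115391121) = 2115391121 · (1 − 1/23) · (1 − 1/37) · (1 − 1/127)
       = 2115391121 · 99792/108077 = 1953228816.

1953228816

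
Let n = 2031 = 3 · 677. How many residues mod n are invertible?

1352

φ(2031) = 2031 · (1 − 1/3) · (1 − 1/677)
       = 2031 · 1352/2031 = 1352.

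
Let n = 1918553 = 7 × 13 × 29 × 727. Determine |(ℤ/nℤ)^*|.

1463616

φ(1918553) = 1918553 · (1 − 1/7) · (1 − 1/13) · (1 − 1/29) · (1 − 1/727)
       = 1918553 · 1463616/1918553 = 1463616.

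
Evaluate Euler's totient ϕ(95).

72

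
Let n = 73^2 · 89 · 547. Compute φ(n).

252540288

φ(73^2) = 73^1·(73−1) = 73·72 = 5256.
φ(89) = 89 − 1 = 88.
φ(547) = 547 − 1 = 546.
φ(259431707) = 5256 × 88 × 546 = 252540288.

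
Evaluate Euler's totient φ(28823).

25920

Factor 28823: 28823 = 19 · 37 · 41.
φ(19) = 19 − 1 = 18.
φ(37) = 37 − 1 = 36.
φ(41) = 41 − 1 = 40.
Since φ is multiplicative, φ(28823) = 18 · 36 · 40 = 25920.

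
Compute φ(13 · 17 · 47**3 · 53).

φ(13) = 13 − 1 = 12.
φ(17) = 17 − 1 = 16.
φ(47^3) = 47^2·(47−1) = 2209·46 = 101614.
φ(53) = 53 − 1 = 52.
Multiply: 12 · 16 · 101614 · 52 = 1014514176.

1014514176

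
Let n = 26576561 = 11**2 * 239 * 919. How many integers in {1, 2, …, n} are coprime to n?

24033240

φ(11^2) = 11^2 − 11^1 = 121 − 11 = 110.
φ(239) = 239 − 1 = 238.
φ(919) = 919 − 1 = 918.
φ(26576561) = 110 × 238 × 918 = 24033240.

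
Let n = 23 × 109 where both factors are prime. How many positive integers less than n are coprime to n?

φ(23) = 23 − 1 = 22.
φ(109) = 109 − 1 = 108.
Since φ is multiplicative, φ(2507) = 22 · 108 = 2376.

2376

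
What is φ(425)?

Factor 425: 425 = 5**2 · 17.
φ(425) = 425 · (1 − 1/5) · (1 − 1/17)
       = 425 · 64/85 = 320.

320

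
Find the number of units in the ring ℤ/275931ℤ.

166320

First factor: 275931 = 3^2 × 23 × 31 × 43.
φ(3^2) = 3^1·(3−1) = 3·2 = 6.
φ(23) = 23 − 1 = 22.
φ(31) = 31 − 1 = 30.
φ(43) = 43 − 1 = 42.
Since φ is multiplicative, φ(275931) = 6 · 22 · 30 · 42 = 166320.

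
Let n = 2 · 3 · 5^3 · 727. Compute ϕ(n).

φ(2) = 2 − 1 = 1.
φ(3) = 3 − 1 = 2.
φ(5^3) = 5^2·(5−1) = 25·4 = 100.
φ(727) = 727 − 1 = 726.
φ(545250) = 1 × 2 × 100 × 726 = 145200.

145200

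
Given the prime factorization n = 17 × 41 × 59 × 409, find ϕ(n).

15144960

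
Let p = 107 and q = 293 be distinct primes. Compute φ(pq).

30952

For distinct primes, φ(pq) = (p−1)(q−1) = 106 × 292 = 30952.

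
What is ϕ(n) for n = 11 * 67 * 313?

205920

φ(230681) = 230681 · (1 − 1/11) · (1 − 1/67) · (1 − 1/313)
       = 230681 · 205920/230681 = 205920.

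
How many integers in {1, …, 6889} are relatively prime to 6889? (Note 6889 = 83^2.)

6806

φ(83^2) = 83^2 − 83^1 = 6889 − 83 = 6806.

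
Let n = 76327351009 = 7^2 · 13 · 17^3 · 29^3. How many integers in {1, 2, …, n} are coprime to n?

54878519808

φ(76327351009) = 76327351009 · (1 − 1/7) · (1 − 1/13) · (1 − 1/17) · (1 − 1/29)
       = 76327351009 · 32256/44863 = 54878519808.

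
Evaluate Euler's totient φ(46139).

46139 = 29 · 37 · 43.
φ(29) = 29 − 1 = 28.
φ(37) = 37 − 1 = 36.
φ(43) = 43 − 1 = 42.
Multiply: 28 · 36 · 42 = 42336.

42336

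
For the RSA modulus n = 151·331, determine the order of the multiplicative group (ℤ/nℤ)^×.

φ(151) = 151 − 1 = 150.
φ(331) = 331 − 1 = 330.
Since φ is multiplicative, φ(49981) = 150 · 330 = 49500.

49500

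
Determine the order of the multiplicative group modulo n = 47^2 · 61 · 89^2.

1015967040

φ(1067346829) = 1067346829 · (1 − 1/47) · (1 − 1/61) · (1 − 1/89)
       = 1067346829 · 242880/255163 = 1015967040.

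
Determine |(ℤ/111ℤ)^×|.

72

Factor 111: 111 = 3 · 37.
φ(3) = 3 − 1 = 2.
φ(37) = 37 − 1 = 36.
Since φ is multiplicative, φ(111) = 2 · 36 = 72.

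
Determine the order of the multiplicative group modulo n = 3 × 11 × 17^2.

φ(3) = 3 − 1 = 2.
φ(11) = 11 − 1 = 10.
φ(17^2) = 17^2 − 17^1 = 289 − 17 = 272.
Since φ is multiplicative, φ(9537) = 2 · 10 · 272 = 5440.

5440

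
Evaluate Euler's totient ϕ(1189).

Prime factorization: 1189 = 29 * 41.
φ(29) = 29 − 1 = 28.
φ(41) = 41 − 1 = 40.
φ(1189) = 28 × 40 = 1120.

1120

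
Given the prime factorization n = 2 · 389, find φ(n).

388

φ(778) = 778 · (1 − 1/2) · (1 − 1/389)
       = 778 · 388/778 = 388.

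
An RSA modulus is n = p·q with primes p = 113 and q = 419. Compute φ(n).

φ(113) = 113 − 1 = 112.
φ(419) = 419 − 1 = 418.
Since φ is multiplicative, φ(47347) = 112 · 418 = 46816.

46816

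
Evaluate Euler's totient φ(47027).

Factor 47027: 47027 = 31 · 37 · 41.
φ(31) = 31 − 1 = 30.
φ(37) = 37 − 1 = 36.
φ(41) = 41 − 1 = 40.
Since φ is multiplicative, φ(47027) = 30 · 36 · 40 = 43200.

43200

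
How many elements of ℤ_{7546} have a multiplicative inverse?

2940

7546 = 2 · 7**3 · 11.
φ(7546) = 7546 · (1 − 1/2) · (1 − 1/7) · (1 − 1/11)
       = 7546 · 60/154 = 2940.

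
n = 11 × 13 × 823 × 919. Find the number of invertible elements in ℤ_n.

90551520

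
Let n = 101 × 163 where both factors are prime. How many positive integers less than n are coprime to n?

16200

For distinct primes, φ(pq) = (p−1)(q−1) = 100 × 162 = 16200.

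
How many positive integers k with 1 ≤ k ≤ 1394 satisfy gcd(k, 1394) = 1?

1394 = 2 · 17 · 41.
φ(2) = 2 − 1 = 1.
φ(17) = 17 − 1 = 16.
φ(41) = 41 − 1 = 40.
Since φ is multiplicative, φ(1394) = 1 · 16 · 40 = 640.

640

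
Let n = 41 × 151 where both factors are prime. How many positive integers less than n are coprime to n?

6000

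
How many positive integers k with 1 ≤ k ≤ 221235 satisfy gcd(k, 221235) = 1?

Prime factorization: 221235 = 3 * 5 * 7**3 * 43.
φ(3) = 3 − 1 = 2.
φ(5) = 5 − 1 = 4.
φ(7^3) = 7^3 − 7^2 = 343 − 49 = 294.
φ(43) = 43 − 1 = 42.
Multiply: 2 · 4 · 294 · 42 = 98784.

98784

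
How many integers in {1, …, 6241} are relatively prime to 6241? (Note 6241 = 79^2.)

6162

φ(79^2) = 79^2 − 79^1 = 6241 − 79 = 6162.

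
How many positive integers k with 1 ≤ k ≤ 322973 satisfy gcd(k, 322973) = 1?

254016

First factor: 322973 = 7 · 29 · 37 · 43.
φ(322973) = 322973 · (1 − 1/7) · (1 − 1/29) · (1 − 1/37) · (1 − 1/43)
       = 322973 · 254016/322973 = 254016.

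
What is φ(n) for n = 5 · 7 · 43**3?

φ(5) = 5 − 1 = 4.
φ(7) = 7 − 1 = 6.
φ(43^3) = 43^3 − 43^2 = 79507 − 1849 = 77658.
Since φ is multiplicative, φ(2782745) = 4 · 6 · 77658 = 1863792.

1863792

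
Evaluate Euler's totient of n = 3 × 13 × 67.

1584

φ(3) = 3 − 1 = 2.
φ(13) = 13 − 1 = 12.
φ(67) = 67 − 1 = 66.
φ(2613) = 2 × 12 × 66 = 1584.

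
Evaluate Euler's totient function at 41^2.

1640

φ(1681) = 1681 · (1 − 1/41)
       = 1681 · 40/41 = 1640.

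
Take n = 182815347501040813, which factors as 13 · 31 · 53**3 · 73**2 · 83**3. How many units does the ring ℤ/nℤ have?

156128784016458240

φ(13) = 13 − 1 = 12.
φ(31) = 31 − 1 = 30.
φ(53^3) = 53^3 − 53^2 = 148877 − 2809 = 146068.
φ(73^2) = 73^1·(73−1) = 73·72 = 5256.
φ(83^3) = 83^2·(83−1) = 6889·82 = 564898.
Multiply: 12 · 30 · 146068 · 5256 · 564898 = 156128784016458240.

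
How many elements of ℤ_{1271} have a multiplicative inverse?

Factor 1271: 1271 = 31 · 41.
φ(1271) = 1271 · (1 − 1/31) · (1 − 1/41)
       = 1271 · 1200/1271 = 1200.

1200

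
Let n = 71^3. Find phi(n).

352870

φ(357911) = 357911 · (1 − 1/71)
       = 357911 · 70/71 = 352870.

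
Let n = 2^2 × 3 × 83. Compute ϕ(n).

328

φ(2^2) = 2^2 − 2^1 = 4 − 2 = 2.
φ(3) = 3 − 1 = 2.
φ(83) = 83 − 1 = 82.
Multiply: 2 · 2 · 82 = 328.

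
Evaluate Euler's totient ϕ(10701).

Factor 10701: 10701 = 3^2 * 29 * 41.
φ(3^2) = 3^2 − 3^1 = 9 − 3 = 6.
φ(29) = 29 − 1 = 28.
φ(41) = 41 − 1 = 40.
φ(10701) = 6 × 28 × 40 = 6720.

6720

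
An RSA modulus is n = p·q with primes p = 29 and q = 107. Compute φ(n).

2968

For distinct primes, φ(pq) = (p−1)(q−1) = 28 × 106 = 2968.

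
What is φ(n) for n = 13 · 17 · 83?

15744

φ(13) = 13 − 1 = 12.
φ(17) = 17 − 1 = 16.
φ(83) = 83 − 1 = 82.
Multiply: 12 · 16 · 82 = 15744.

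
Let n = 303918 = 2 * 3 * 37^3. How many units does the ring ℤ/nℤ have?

98568

φ(2) = 2 − 1 = 1.
φ(3) = 3 − 1 = 2.
φ(37^3) = 37^2·(37−1) = 1369·36 = 49284.
Since φ is multiplicative, φ(303918) = 1 · 2 · 49284 = 98568.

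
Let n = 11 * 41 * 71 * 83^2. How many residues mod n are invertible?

190568000

φ(11) = 11 − 1 = 10.
φ(41) = 41 − 1 = 40.
φ(71) = 71 − 1 = 70.
φ(83^2) = 83^1·(83−1) = 83·82 = 6806.
φ(220592669) = 10 × 40 × 70 × 6806 = 190568000.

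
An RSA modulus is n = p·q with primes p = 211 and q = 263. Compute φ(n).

φ(211) = 211 − 1 = 210.
φ(263) = 263 − 1 = 262.
φ(55493) = 210 × 262 = 55020.

55020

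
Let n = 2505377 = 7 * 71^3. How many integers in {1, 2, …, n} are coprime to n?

2117220

φ(7) = 7 − 1 = 6.
φ(71^3) = 71^3 − 71^2 = 357911 − 5041 = 352870.
φ(2505377) = 6 × 352870 = 2117220.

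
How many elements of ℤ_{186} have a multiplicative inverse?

60

First factor: 186 = 2 * 3 * 31.
φ(2) = 2 − 1 = 1.
φ(3) = 3 − 1 = 2.
φ(31) = 31 − 1 = 30.
φ(186) = 1 × 2 × 30 = 60.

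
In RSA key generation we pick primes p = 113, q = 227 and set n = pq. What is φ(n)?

φ(pq) = (p−1)(q−1) = 112 · 226 = 25312.

25312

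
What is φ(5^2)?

20

φ(25) = 25 · (1 − 1/5)
       = 25 · 4/5 = 20.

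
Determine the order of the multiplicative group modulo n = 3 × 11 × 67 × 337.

443520

φ(3) = 3 − 1 = 2.
φ(11) = 11 − 1 = 10.
φ(67) = 67 − 1 = 66.
φ(337) = 337 − 1 = 336.
Multiply: 2 · 10 · 66 · 336 = 443520.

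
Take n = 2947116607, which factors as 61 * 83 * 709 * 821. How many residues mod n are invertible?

2856355200

φ(61) = 61 − 1 = 60.
φ(83) = 83 − 1 = 82.
φ(709) = 709 − 1 = 708.
φ(821) = 821 − 1 = 820.
Since φ is multiplicative, φ(2947116607) = 60 · 82 · 708 · 820 = 2856355200.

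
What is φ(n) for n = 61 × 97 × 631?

3628800

φ(3733627) = 3733627 · (1 − 1/61) · (1 − 1/97) · (1 − 1/631)
       = 3733627 · 3628800/3733627 = 3628800.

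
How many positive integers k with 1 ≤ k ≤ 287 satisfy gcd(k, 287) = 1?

Prime factorization: 287 = 7 · 41.
φ(287) = 287 · (1 − 1/7) · (1 − 1/41)
       = 287 · 240/287 = 240.

240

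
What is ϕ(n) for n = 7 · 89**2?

46992

φ(7) = 7 − 1 = 6.
φ(89^2) = 89^1·(89−1) = 89·88 = 7832.
Since φ is multiplicative, φ(55447) = 6 · 7832 = 46992.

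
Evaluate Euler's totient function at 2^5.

φ(32) = 32 · (1 − 1/2)
       = 32 · 1/2 = 16.

16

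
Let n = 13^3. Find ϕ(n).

2028

φ(13^3) = 13^2·(13−1) = 169·12 = 2028.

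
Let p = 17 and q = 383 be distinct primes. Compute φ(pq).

6112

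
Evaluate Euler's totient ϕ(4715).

4715 = 5 * 23 * 41.
φ(4715) = 4715 · (1 − 1/5) · (1 − 1/23) · (1 − 1/41)
       = 4715 · 3520/4715 = 3520.

3520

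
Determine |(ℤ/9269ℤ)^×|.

7920

First factor: 9269 = 13 · 23 · 31.
φ(13) = 13 − 1 = 12.
φ(23) = 23 − 1 = 22.
φ(31) = 31 − 1 = 30.
Since φ is multiplicative, φ(9269) = 12 · 22 · 30 = 7920.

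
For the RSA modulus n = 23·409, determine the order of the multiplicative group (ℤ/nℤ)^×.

φ(n) = (p − 1)(q − 1) = (23−1)(409−1) = 22·408 = 8976.

8976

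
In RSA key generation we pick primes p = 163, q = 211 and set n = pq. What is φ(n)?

φ(163) = 163 − 1 = 162.
φ(211) = 211 − 1 = 210.
Multiply: 162 · 210 = 34020.

34020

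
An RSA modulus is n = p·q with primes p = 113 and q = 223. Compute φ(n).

φ(pq) = (p−1)(q−1) = 112 · 222 = 24864.

24864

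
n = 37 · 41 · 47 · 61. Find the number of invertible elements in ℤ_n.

3974400

φ(37) = 37 − 1 = 36.
φ(41) = 41 − 1 = 40.
φ(47) = 47 − 1 = 46.
φ(61) = 61 − 1 = 60.
Since φ is multiplicative, φ(4349239) = 36 · 40 · 46 · 60 = 3974400.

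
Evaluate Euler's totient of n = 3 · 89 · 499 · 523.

45752256

φ(69680859) = 69680859 · (1 − 1/3) · (1 − 1/89) · (1 − 1/499) · (1 − 1/523)
       = 69680859 · 45752256/69680859 = 45752256.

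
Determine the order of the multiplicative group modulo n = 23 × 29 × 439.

φ(292813) = 292813 · (1 − 1/23) · (1 − 1/29) · (1 − 1/439)
       = 292813 · 269808/292813 = 269808.

269808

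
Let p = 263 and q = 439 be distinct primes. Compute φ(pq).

114756

φ(n) = (p − 1)(q − 1) = (263−1)(439−1) = 262·438 = 114756.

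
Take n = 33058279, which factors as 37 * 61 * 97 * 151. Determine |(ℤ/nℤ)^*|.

φ(37) = 37 − 1 = 36.
φ(61) = 61 − 1 = 60.
φ(97) = 97 − 1 = 96.
φ(151) = 151 − 1 = 150.
Since φ is multiplicative, φ(33058279) = 36 · 60 · 96 · 150 = 31104000.

31104000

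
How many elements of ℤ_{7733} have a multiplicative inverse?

6480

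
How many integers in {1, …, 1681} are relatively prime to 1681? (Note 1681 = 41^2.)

1640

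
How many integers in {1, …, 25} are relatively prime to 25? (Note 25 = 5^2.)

φ(25) = 25 · (1 − 1/5)
       = 25 · 4/5 = 20.

20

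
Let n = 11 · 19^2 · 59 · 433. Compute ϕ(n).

85691520

φ(101447137) = 101447137 · (1 − 1/11) · (1 − 1/19) · (1 − 1/59) · (1 − 1/433)
       = 101447137 · 4510080/5339323 = 85691520.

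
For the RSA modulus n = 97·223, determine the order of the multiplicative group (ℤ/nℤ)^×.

For distinct primes, φ(pq) = (p−1)(q−1) = 96 × 222 = 21312.

21312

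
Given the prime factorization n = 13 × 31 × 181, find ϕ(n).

64800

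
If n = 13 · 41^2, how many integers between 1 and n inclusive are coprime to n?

19680

φ(13) = 13 − 1 = 12.
φ(41^2) = 41^2 − 41^1 = 1681 − 41 = 1640.
φ(21853) = 12 × 1640 = 19680.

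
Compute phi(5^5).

φ(3125) = 3125 · (1 − 1/5)
       = 3125 · 4/5 = 2500.

2500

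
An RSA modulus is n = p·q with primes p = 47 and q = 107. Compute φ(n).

φ(pq) = (p−1)(q−1) = 46 · 106 = 4876.

4876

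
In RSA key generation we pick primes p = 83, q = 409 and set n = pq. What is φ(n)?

33456

φ(33947) = 33947 · (1 − 1/83) · (1 − 1/409)
       = 33947 · 33456/33947 = 33456.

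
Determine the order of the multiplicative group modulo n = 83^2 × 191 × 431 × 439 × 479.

116416894072800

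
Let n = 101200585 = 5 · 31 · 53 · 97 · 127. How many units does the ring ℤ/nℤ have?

75479040

φ(5) = 5 − 1 = 4.
φ(31) = 31 − 1 = 30.
φ(53) = 53 − 1 = 52.
φ(97) = 97 − 1 = 96.
φ(127) = 127 − 1 = 126.
Multiply: 4 · 30 · 52 · 96 · 126 = 75479040.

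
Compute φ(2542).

First factor: 2542 = 2 · 31 · 41.
φ(2542) = 2542 · (1 − 1/2) · (1 − 1/31) · (1 − 1/41)
       = 2542 · 1200/2542 = 1200.

1200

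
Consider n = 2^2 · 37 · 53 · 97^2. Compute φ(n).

φ(2^2) = 2^2 − 2^1 = 4 − 2 = 2.
φ(37) = 37 − 1 = 36.
φ(53) = 53 − 1 = 52.
φ(97^2) = 97^2 − 97^1 = 9409 − 97 = 9312.
Multiply: 2 · 36 · 52 · 9312 = 34864128.

34864128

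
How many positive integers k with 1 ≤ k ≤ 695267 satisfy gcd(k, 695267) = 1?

598752

695267 = 19 · 23 · 37 · 43.
φ(695267) = 695267 · (1 − 1/19) · (1 − 1/23) · (1 − 1/37) · (1 − 1/43)
       = 695267 · 598752/695267 = 598752.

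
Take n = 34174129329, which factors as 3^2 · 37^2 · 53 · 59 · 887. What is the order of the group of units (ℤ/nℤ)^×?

21356030592

φ(3^2) = 3^1·(3−1) = 3·2 = 6.
φ(37^2) = 37^1·(37−1) = 37·36 = 1332.
φ(53) = 53 − 1 = 52.
φ(59) = 59 − 1 = 58.
φ(887) = 887 − 1 = 886.
φ(34174129329) = 6 × 1332 × 52 × 58 × 886 = 21356030592.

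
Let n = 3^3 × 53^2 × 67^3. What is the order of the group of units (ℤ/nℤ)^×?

φ(3^3) = 3^2·(3−1) = 9·2 = 18.
φ(53^2) = 53^2 − 53^1 = 2809 − 53 = 2756.
φ(67^3) = 67^3 − 67^2 = 300763 − 4489 = 296274.
Since φ is multiplicative, φ(22810768209) = 18 · 2756 · 296274 = 14697560592.

14697560592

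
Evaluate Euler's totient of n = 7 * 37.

φ(259) = 259 · (1 − 1/7) · (1 − 1/37)
       = 259 · 216/259 = 216.

216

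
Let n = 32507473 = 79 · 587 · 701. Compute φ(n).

31995600

φ(32507473) = 32507473 · (1 − 1/79) · (1 − 1/587) · (1 − 1/701)
       = 32507473 · 31995600/32507473 = 31995600.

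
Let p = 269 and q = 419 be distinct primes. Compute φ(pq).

112024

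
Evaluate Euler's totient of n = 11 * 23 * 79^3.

107095560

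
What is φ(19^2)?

342

φ(19^2) = 19^2 − 19^1 = 361 − 19 = 342.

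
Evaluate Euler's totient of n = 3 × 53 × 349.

36192

φ(3) = 3 − 1 = 2.
φ(53) = 53 − 1 = 52.
φ(349) = 349 − 1 = 348.
Since φ is multiplicative, φ(55491) = 2 · 52 · 348 = 36192.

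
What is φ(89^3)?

697048

φ(89^3) = 89^3 − 89^2 = 704969 − 7921 = 697048.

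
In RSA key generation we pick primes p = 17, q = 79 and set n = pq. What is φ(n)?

1248

φ(17) = 17 − 1 = 16.
φ(79) = 79 − 1 = 78.
Since φ is multiplicative, φ(1343) = 16 · 78 = 1248.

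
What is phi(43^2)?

1806

φ(43^2) = 43^2 − 43^1 = 1849 − 43 = 1806.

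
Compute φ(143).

120

Factor 143: 143 = 11 * 13.
φ(11) = 11 − 1 = 10.
φ(13) = 13 − 1 = 12.
φ(143) = 10 × 12 = 120.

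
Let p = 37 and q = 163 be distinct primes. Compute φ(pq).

5832

φ(6031) = 6031 · (1 − 1/37) · (1 − 1/163)
       = 6031 · 5832/6031 = 5832.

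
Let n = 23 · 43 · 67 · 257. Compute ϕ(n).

φ(23) = 23 − 1 = 22.
φ(43) = 43 − 1 = 42.
φ(67) = 67 − 1 = 66.
φ(257) = 257 − 1 = 256.
φ(17029591) = 22 × 42 × 66 × 256 = 15611904.

15611904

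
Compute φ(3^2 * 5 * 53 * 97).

φ(3^2) = 3^1·(3−1) = 3·2 = 6.
φ(5) = 5 − 1 = 4.
φ(53) = 53 − 1 = 52.
φ(97) = 97 − 1 = 96.
Since φ is multiplicative, φ(231345) = 6 · 4 · 52 · 96 = 119808.

119808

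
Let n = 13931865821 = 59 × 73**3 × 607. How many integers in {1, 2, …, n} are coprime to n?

13485865824

φ(59) = 59 − 1 = 58.
φ(73^3) = 73^3 − 73^2 = 389017 − 5329 = 383688.
φ(607) = 607 − 1 = 606.
φ(13931865821) = 58 × 383688 × 606 = 13485865824.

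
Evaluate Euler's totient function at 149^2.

φ(22201) = 22201 · (1 − 1/149)
       = 22201 · 148/149 = 22052.

22052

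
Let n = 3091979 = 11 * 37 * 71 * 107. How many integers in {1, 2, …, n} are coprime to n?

2671200

φ(11) = 11 − 1 = 10.
φ(37) = 37 − 1 = 36.
φ(71) = 71 − 1 = 70.
φ(107) = 107 − 1 = 106.
φ(3091979) = 10 × 36 × 70 × 106 = 2671200.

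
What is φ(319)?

Factor 319: 319 = 11 × 29.
φ(319) = 319 · (1 − 1/11) · (1 − 1/29)
       = 319 · 280/319 = 280.

280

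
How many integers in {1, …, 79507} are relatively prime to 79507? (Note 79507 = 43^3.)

77658

φ(43^3) = 43^3 − 43^2 = 79507 − 1849 = 77658.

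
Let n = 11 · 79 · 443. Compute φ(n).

φ(384967) = 384967 · (1 − 1/11) · (1 − 1/79) · (1 − 1/443)
       = 384967 · 344760/384967 = 344760.

344760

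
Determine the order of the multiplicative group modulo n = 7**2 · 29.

φ(1421) = 1421 · (1 − 1/7) · (1 − 1/29)
       = 1421 · 168/203 = 1176.

1176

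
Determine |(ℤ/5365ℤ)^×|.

4032

5365 = 5 * 29 * 37.
φ(5) = 5 − 1 = 4.
φ(29) = 29 − 1 = 28.
φ(37) = 37 − 1 = 36.
φ(5365) = 4 × 28 × 36 = 4032.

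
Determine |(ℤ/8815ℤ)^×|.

8815 = 5 * 41 * 43.
φ(5) = 5 − 1 = 4.
φ(41) = 41 − 1 = 40.
φ(43) = 43 − 1 = 42.
Since φ is multiplicative, φ(8815) = 4 · 40 · 42 = 6720.

6720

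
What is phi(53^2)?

2756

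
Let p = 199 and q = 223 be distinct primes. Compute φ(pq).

43956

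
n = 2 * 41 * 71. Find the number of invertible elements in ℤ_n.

φ(5822) = 5822 · (1 − 1/2) · (1 − 1/41) · (1 − 1/71)
       = 5822 · 2800/5822 = 2800.

2800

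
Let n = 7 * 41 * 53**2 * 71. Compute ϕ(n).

φ(7) = 7 − 1 = 6.
φ(41) = 41 − 1 = 40.
φ(53^2) = 53^2 − 53^1 = 2809 − 53 = 2756.
φ(71) = 71 − 1 = 70.
φ(57238993) = 6 × 40 × 2756 × 70 = 46300800.

46300800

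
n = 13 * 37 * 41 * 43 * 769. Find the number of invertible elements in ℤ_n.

φ(652114307) = 652114307 · (1 − 1/13) · (1 − 1/37) · (1 − 1/41) · (1 − 1/43) · (1 − 1/769)
       = 652114307 · 557383680/652114307 = 557383680.

557383680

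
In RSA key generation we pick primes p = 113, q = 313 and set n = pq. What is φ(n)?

34944

φ(pq) = (p−1)(q−1) = 112 · 312 = 34944.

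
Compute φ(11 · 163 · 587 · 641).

φ(674646731) = 674646731 · (1 − 1/11) · (1 − 1/163) · (1 − 1/587) · (1 − 1/641)
       = 674646731 · 607564800/674646731 = 607564800.

607564800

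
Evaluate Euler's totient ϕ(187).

160

First factor: 187 = 11 * 17.
φ(11) = 11 − 1 = 10.
φ(17) = 17 − 1 = 16.
φ(187) = 10 × 16 = 160.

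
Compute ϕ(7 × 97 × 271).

155520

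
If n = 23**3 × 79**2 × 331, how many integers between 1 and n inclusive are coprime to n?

φ(23^3) = 23^3 − 23^2 = 12167 − 529 = 11638.
φ(79^2) = 79^1·(79−1) = 79·78 = 6162.
φ(331) = 331 − 1 = 330.
Multiply: 11638 · 6162 · 330 = 23665407480.

23665407480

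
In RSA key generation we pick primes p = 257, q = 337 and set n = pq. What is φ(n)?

86016

φ(pq) = (p−1)(q−1) = 256 · 336 = 86016.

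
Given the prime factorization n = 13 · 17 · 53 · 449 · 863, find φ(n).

3855581184

φ(13) = 13 − 1 = 12.
φ(17) = 17 − 1 = 16.
φ(53) = 53 − 1 = 52.
φ(449) = 449 − 1 = 448.
φ(863) = 863 − 1 = 862.
Since φ is multiplicative, φ(4538635231) = 12 · 16 · 52 · 448 · 862 = 3855581184.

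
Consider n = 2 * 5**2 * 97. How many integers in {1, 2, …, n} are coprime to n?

φ(2) = 2 − 1 = 1.
φ(5^2) = 5^1·(5−1) = 5·4 = 20.
φ(97) = 97 − 1 = 96.
φ(4850) = 1 × 20 × 96 = 1920.

1920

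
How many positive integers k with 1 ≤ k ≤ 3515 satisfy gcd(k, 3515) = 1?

Prime factorization: 3515 = 5 · 19 · 37.
φ(3515) = 3515 · (1 − 1/5) · (1 − 1/19) · (1 − 1/37)
       = 3515 · 2592/3515 = 2592.

2592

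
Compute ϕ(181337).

Prime factorization: 181337 = 13^2 · 29 · 37.
φ(181337) = 181337 · (1 − 1/13) · (1 − 1/29) · (1 − 1/37)
       = 181337 · 12096/13949 = 157248.

157248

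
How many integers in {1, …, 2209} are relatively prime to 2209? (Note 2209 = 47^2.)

2162

φ(2209) = 2209 · (1 − 1/47)
       = 2209 · 46/47 = 2162.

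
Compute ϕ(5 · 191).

φ(955) = 955 · (1 − 1/5) · (1 − 1/191)
       = 955 · 760/955 = 760.

760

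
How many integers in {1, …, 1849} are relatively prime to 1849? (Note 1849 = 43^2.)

1806

φ(1849) = 1849 · (1 − 1/43)
       = 1849 · 42/43 = 1806.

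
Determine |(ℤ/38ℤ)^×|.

18

First factor: 38 = 2 · 19.
φ(2) = 2 − 1 = 1.
φ(19) = 19 − 1 = 18.
φ(38) = 1 × 18 = 18.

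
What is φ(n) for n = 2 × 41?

φ(2) = 2 − 1 = 1.
φ(41) = 41 − 1 = 40.
Since φ is multiplicative, φ(82) = 1 · 40 = 40.

40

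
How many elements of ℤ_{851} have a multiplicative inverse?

792

Prime factorization: 851 = 23 * 37.
φ(23) = 23 − 1 = 22.
φ(37) = 37 − 1 = 36.
Multiply: 22 · 36 = 792.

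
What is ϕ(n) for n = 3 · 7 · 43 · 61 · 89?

φ(3) = 3 − 1 = 2.
φ(7) = 7 − 1 = 6.
φ(43) = 43 − 1 = 42.
φ(61) = 61 − 1 = 60.
φ(89) = 89 − 1 = 88.
Since φ is multiplicative, φ(4902387) = 2 · 6 · 42 · 60 · 88 = 2661120.

2661120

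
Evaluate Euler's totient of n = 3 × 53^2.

φ(8427) = 8427 · (1 − 1/3) · (1 − 1/53)
       = 8427 · 104/159 = 5512.

5512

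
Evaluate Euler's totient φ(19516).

Prime factorization: 19516 = 2^2 · 7 · 17 · 41.
φ(2^2) = 2^1·(2−1) = 2·1 = 2.
φ(7) = 7 − 1 = 6.
φ(17) = 17 − 1 = 16.
φ(41) = 41 − 1 = 40.
Since φ is multiplicative, φ(19516) = 2 · 6 · 16 · 40 = 7680.

7680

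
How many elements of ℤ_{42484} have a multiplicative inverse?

Factor 42484: 42484 = 2^2 · 13 · 19 · 43.
φ(2^2) = 2^1·(2−1) = 2·1 = 2.
φ(13) = 13 − 1 = 12.
φ(19) = 19 − 1 = 18.
φ(43) = 43 − 1 = 42.
Since φ is multiplicative, φ(42484) = 2 · 12 · 18 · 42 = 18144.

18144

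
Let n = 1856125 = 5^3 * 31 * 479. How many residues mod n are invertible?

1434000

φ(5^3) = 5^3 − 5^2 = 125 − 25 = 100.
φ(31) = 31 − 1 = 30.
φ(479) = 479 − 1 = 478.
Multiply: 100 · 30 · 478 = 1434000.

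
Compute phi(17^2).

272

φ(17^2) = 17^2 − 17^1 = 289 − 17 = 272.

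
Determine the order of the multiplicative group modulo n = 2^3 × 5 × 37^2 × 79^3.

10374638976

φ(26998815640) = 26998815640 · (1 − 1/2) · (1 − 1/5) · (1 − 1/37) · (1 − 1/79)
       = 26998815640 · 11232/29230 = 10374638976.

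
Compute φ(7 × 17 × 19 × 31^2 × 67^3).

φ(653504162423) = 653504162423 · (1 − 1/7) · (1 − 1/17) · (1 − 1/19) · (1 − 1/31) · (1 − 1/67)
       = 653504162423 · 3421440/4696097 = 476124168960.

476124168960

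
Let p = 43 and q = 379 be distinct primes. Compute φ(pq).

φ(16297) = 16297 · (1 − 1/43) · (1 − 1/379)
       = 16297 · 15876/16297 = 15876.

15876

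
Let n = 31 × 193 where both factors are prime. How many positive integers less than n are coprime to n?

5760

φ(31) = 31 − 1 = 30.
φ(193) = 193 − 1 = 192.
Since φ is multiplicative, φ(5983) = 30 · 192 = 5760.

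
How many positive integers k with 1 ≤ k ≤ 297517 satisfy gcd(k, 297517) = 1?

241920

Prime factorization: 297517 = 11 × 17 × 37 × 43.
φ(297517) = 297517 · (1 − 1/11) · (1 − 1/17) · (1 − 1/37) · (1 − 1/43)
       = 297517 · 241920/297517 = 241920.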